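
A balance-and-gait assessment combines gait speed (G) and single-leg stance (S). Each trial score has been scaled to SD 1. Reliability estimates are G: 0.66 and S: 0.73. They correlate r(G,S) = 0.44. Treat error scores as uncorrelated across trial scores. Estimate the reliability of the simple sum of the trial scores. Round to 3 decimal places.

Var(G+S) = 2 + 2·[0.44] = 2 + 0.88 = 2.88.
Under uncorrelated errors the observed covariances equal the true-score covariances, so only the own-variance terms attenuate.
True-score variance = [0.66 + 0.73] + 0.88 = 1.39 + 0.88 = 2.27.
Reliability = 2.27 / 2.88 = 0.788.

0.788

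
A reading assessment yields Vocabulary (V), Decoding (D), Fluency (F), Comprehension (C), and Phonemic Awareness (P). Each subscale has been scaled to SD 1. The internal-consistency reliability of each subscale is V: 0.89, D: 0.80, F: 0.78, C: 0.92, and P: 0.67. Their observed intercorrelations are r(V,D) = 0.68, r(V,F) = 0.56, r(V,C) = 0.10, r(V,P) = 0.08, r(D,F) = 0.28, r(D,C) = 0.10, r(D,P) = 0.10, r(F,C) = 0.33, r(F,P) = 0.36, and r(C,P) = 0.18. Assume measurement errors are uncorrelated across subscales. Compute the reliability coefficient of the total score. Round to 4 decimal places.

0.9108

Var(V+D+F+C+P) = 5 + 2·[0.68 + 0.56 + 0.10 + 0.08 + 0.28 + 0.10 + 0.10 + 0.33 + 0.36 + 0.18] = 5 + 5.54 = 10.54.
Under uncorrelated errors the observed covariances equal the true-score covariances, so only the own-variance terms attenuate.
True-score variance = [0.89 + 0.80 + 0.78 + 0.92 + 0.67] + 5.54 = 4.06 + 5.54 = 9.6.
Reliability = 9.6 / 10.54 = 0.9108.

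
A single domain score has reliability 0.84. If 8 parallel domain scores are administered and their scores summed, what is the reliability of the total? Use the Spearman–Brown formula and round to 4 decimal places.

ρ_k = kρ / (1 + (k−1)ρ) = 8·0.84 / (1 + 7·0.84) = 6.720 / 6.880 = 0.9767.

0.9767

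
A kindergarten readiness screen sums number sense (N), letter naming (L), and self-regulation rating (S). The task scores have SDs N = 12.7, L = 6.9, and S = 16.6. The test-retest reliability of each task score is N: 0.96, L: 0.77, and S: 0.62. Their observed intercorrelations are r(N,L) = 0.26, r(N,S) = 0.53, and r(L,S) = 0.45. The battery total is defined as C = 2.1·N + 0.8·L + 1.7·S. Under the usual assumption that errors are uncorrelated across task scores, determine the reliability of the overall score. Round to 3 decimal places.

0.868

Var(C) = 2.1²·12.7² + 0.8²·6.9² + 1.7²·16.6² + 2·[1.68·12.7·6.9·0.26 + 3.57·12.7·16.6·0.53 + 1.36·6.9·16.6·0.45] = 1538.13 + 1014.54 = 2552.66.
Under uncorrelated errors the observed covariances equal the true-score covariances, so only the own-variance terms attenuate.
True-score variance = [2.1²·12.7²·0.96 + 0.8²·6.9²·0.77 + 1.7²·16.6²·0.62] + 1014.54 = 1200.05 + 1014.54 = 2214.58.
Reliability = 2214.58 / 2552.66 = 0.868.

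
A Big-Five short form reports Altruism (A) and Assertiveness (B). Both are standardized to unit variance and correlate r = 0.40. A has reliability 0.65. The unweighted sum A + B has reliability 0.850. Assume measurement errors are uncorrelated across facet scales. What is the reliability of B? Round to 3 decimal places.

0.930

Var(A+B) = 2 + 2·0.40 = 2.800.
True-score variance = ρ_A + ρ_B + 2·0.40, so 0.850 = (0.65 + ρ_B + 0.80) / 2.800.
ρ_B = 0.850·2.800 − 0.65 − 0.80 = 0.930.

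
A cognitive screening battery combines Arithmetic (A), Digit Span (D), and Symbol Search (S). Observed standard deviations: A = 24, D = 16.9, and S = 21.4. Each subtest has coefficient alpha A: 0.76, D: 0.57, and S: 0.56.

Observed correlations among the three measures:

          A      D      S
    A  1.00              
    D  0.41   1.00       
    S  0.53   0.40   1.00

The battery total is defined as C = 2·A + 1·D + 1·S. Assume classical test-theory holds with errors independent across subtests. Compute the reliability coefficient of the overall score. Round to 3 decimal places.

Var(C) = 2²·24² + 16.9² + 21.4² + 2·[2·24·16.9·0.41 + 2·24·21.4·0.53 + 16.9·21.4·0.40] = 3047.57 + 2043.34 = 5090.91.
Because errors are independent across components, Cov(Tᵢ,Tⱼ) = Cov(Xᵢ,Xⱼ); the off-diagonal part of the true-score variance is the same as above.
True-score variance = [2²·24²·0.76 + 16.9²·0.57 + 21.4²·0.56] + 2043.34 = 2170.3 + 2043.34 = 4213.64.
Reliability = 4213.64 / 5090.91 = 0.828.

0.828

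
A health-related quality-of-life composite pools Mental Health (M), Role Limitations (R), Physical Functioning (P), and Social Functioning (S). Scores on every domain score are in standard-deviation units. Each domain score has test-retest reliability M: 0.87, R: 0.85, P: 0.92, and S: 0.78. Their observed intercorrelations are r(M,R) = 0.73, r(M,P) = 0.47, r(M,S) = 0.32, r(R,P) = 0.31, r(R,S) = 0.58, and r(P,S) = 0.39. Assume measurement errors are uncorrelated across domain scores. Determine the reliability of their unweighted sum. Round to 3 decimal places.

Var(M+R+P+S) = 4 + 2·[0.73 + 0.47 + 0.32 + 0.31 + 0.58 + 0.39] = 4 + 5.6 = 9.6.
Because errors are independent across components, Cov(Tᵢ,Tⱼ) = Cov(Xᵢ,Xⱼ); the off-diagonal part of the true-score variance is the same as above.
True-score variance = [0.87 + 0.85 + 0.92 + 0.78] + 5.6 = 3.42 + 5.6 = 9.02.
Reliability = 9.02 / 9.6 = 0.940.

0.940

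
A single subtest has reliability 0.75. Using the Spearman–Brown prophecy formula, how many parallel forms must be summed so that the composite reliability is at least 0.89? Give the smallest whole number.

3

k ≥ ρ*(1−ρ₁)/(ρ₁(1−ρ*)) = 0.89·0.25 / (0.75·0.11) = 2.697.
Smallest integer k = 3.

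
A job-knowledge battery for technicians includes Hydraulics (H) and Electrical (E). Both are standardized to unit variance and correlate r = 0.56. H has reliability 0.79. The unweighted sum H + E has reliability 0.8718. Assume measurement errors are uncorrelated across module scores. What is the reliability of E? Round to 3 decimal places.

Var(H+E) = 2 + 2·0.56 = 3.120.
True-score variance = ρ_H + ρ_E + 2·0.56, so 0.8718 = (0.79 + ρ_E + 1.12) / 3.120.
ρ_E = 0.8718·3.120 − 0.79 − 1.12 = 0.810.

0.810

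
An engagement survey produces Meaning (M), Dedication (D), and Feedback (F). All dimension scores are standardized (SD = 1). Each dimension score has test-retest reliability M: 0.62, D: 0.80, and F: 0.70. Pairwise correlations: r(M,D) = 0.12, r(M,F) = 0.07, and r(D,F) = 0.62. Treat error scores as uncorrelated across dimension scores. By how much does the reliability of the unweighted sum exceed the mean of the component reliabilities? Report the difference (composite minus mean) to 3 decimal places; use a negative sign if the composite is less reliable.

Var(sum) = 3 + 1.62 = 4.62; true-score variance = 2.12 + 1.62 = 3.74; composite reliability = 0.8095.
Mean component reliability = 0.7067.
Difference = 0.8095 − 0.7067 = 0.103.

0.103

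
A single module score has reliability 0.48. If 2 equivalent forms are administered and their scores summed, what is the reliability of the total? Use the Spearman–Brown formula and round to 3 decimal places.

0.649

ρ_k = kρ / (1 + (k−1)ρ) = 2·0.48 / (1 + 1·0.48) = 0.960 / 1.480 = 0.649.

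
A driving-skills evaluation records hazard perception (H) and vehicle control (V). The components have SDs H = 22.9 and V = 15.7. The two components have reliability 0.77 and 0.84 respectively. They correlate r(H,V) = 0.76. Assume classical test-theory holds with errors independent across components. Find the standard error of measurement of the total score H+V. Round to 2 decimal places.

Var(total) = 770.9 + 546.486 = 1317.39.
True-score variance = 610.847 + 546.486 = 1157.33, so reliability = 0.8785.
Error variance = 1317.39 − 1157.33 = 160.053; SEM = √160.053 = 12.65.

12.65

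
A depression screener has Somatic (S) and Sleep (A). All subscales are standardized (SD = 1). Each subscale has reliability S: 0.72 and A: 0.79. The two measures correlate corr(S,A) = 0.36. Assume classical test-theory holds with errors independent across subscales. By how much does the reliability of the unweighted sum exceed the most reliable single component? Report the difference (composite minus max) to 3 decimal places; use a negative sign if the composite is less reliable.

Var(sum) = 2 + 0.72 = 2.72; true-score variance = 1.51 + 0.72 = 2.23; composite reliability = 0.8199.
Max component reliability = 0.7900.
Difference = 0.8199 − 0.7900 = 0.030.

0.030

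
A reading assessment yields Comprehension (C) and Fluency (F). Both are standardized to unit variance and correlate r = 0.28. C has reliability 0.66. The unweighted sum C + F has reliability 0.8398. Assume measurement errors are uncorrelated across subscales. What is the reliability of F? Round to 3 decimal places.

0.930

Var(C+F) = 2 + 2·0.28 = 2.560.
True-score variance = ρ_C + ρ_F + 2·0.28, so 0.8398 = (0.66 + ρ_F + 0.56) / 2.560.
ρ_F = 0.8398·2.560 − 0.66 − 0.56 = 0.930.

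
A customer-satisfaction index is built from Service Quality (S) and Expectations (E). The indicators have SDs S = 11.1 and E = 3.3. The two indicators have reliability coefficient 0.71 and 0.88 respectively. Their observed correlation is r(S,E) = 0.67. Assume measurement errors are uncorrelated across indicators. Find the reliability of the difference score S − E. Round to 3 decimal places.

Var(S−E) = 11.1² + 3.3² − 2·11.1·3.3·0.67 = 134.1 − 49.0842 = 85.0158.
With uncorrelated errors the cross-covariances are all true-score covariance, so they carry over unchanged; only the diagonal terms shrink to ρᵢσᵢ².
True-score variance = [11.1²·0.71 + 3.3²·0.88] − 49.0842 = 97.0623 − 49.0842 = 47.9781.
Reliability = 47.9781 / 85.0158 = 0.564.

0.564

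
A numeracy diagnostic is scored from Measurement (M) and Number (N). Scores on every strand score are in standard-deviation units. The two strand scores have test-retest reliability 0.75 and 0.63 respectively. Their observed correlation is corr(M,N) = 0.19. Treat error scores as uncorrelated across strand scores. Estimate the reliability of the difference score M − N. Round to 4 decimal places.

0.6173

Var(M−N) = 1 + 1 − 2·0.19 = 2 − 0.38 = 1.62.
Under uncorrelated errors the observed covariances equal the true-score covariances, so only the own-variance terms attenuate.
True-score variance = [0.75 + 0.63] − 0.38 = 1.38 − 0.38 = 1.
Reliability = 1 / 1.62 = 0.6173.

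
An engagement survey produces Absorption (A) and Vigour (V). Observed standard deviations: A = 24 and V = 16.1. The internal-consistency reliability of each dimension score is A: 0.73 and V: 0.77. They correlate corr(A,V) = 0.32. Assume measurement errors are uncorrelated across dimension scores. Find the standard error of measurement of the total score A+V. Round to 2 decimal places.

14.67

Var(total) = 835.21 + 247.296 = 1082.51.
True-score variance = 620.072 + 247.296 = 867.368, so reliability = 0.8013.
Error variance = 1082.51 − 867.368 = 215.138; SEM = √215.138 = 14.67.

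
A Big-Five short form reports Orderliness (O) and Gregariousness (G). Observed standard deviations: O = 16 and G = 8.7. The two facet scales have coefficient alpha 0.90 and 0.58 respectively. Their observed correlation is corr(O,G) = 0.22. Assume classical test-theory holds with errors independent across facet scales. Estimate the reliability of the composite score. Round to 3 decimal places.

0.854

Var(O+G) = 16² + 8.7² + 2·[16·8.7·0.22] = 331.69 + 61.248 = 392.938.
Under uncorrelated errors the observed covariances equal the true-score covariances, so only the own-variance terms attenuate.
True-score variance = [16²·0.90 + 8.7²·0.58] + 61.248 = 274.3 + 61.248 = 335.548.
Reliability = 335.548 / 392.938 = 0.854.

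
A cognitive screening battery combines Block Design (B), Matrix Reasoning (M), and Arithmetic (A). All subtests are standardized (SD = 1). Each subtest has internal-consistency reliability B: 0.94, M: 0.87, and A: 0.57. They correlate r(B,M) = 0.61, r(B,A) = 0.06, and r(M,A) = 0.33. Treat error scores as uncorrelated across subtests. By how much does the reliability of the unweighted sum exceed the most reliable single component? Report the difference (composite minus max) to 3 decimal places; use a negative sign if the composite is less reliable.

-0.064

Var(sum) = 3 + 2 = 5; true-score variance = 2.38 + 2 = 4.38; composite reliability = 0.8760.
Max component reliability = 0.9400.
Difference = 0.8760 − 0.9400 = -0.064.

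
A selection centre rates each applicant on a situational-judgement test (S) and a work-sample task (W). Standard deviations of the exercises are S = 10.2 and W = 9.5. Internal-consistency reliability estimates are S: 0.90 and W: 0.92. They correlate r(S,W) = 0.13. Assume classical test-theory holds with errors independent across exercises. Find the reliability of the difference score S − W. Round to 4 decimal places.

Var(S−W) = 10.2² + 9.5² − 2·10.2·9.5·0.13 = 194.29 − 25.194 = 169.096.
With uncorrelated errors the cross-covariances are all true-score covariance, so they carry over unchanged; only the diagonal terms shrink to ρᵢσᵢ².
True-score variance = [10.2²·0.90 + 9.5²·0.92] − 25.194 = 176.666 − 25.194 = 151.472.
Reliability = 151.472 / 169.096 = 0.8958.

0.8958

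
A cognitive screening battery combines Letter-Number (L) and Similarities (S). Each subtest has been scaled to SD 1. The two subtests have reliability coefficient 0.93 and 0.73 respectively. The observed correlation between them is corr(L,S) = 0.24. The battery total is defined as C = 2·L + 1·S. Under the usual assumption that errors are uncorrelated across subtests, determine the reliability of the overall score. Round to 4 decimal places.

Var(C) = 2² + 1 + 2·[2·0.24] = 5 + 0.96 = 5.96.
Because errors are independent across components, Cov(Tᵢ,Tⱼ) = Cov(Xᵢ,Xⱼ); the off-diagonal part of the true-score variance is the same as above.
True-score variance = [2²·0.93 + 0.73] + 0.96 = 4.45 + 0.96 = 5.41.
Reliability = 5.41 / 5.96 = 0.9077.

0.9077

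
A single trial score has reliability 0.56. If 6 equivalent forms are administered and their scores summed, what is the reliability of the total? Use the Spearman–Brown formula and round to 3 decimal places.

ρ_k = kρ / (1 + (k−1)ρ) = 6·0.56 / (1 + 5·0.56) = 3.360 / 3.800 = 0.884.

0.884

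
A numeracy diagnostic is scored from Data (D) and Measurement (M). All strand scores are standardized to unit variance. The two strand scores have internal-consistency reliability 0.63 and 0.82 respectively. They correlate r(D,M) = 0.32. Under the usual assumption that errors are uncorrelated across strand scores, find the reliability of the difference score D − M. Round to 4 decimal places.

Var(D−M) = 1 + 1 − 2·0.32 = 2 − 0.64 = 1.36.
Under uncorrelated errors the observed covariances equal the true-score covariances, so only the own-variance terms attenuate.
True-score variance = [0.63 + 0.82] − 0.64 = 1.45 − 0.64 = 0.81.
Reliability = 0.81 / 1.36 = 0.5956.

0.5956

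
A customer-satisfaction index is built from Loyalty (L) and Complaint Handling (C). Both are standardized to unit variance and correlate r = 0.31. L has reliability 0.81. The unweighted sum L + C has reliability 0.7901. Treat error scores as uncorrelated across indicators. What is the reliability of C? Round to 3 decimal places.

Var(L+C) = 2 + 2·0.31 = 2.620.
True-score variance = ρ_L + ρ_C + 2·0.31, so 0.7901 = (0.81 + ρ_C + 0.62) / 2.620.
ρ_C = 0.7901·2.620 − 0.81 − 0.62 = 0.640.

0.640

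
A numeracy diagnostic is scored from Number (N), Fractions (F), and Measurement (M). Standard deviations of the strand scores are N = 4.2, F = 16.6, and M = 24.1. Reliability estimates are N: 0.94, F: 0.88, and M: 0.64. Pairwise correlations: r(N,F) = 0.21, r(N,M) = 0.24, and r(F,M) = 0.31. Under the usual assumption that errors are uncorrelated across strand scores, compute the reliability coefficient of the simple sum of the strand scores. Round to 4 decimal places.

Var(N+F+M) = 4.2² + 16.6² + 24.1² + 2·[4.2·16.6·0.21 + 4.2·24.1·0.24 + 16.6·24.1·0.31] = 874.01 + 325.905 = 1199.92.
Because errors are independent across components, Cov(Tᵢ,Tⱼ) = Cov(Xᵢ,Xⱼ); the off-diagonal part of the true-score variance is the same as above.
True-score variance = [4.2²·0.94 + 16.6²·0.88 + 24.1²·0.64] + 325.905 = 630.793 + 325.905 = 956.698.
Reliability = 956.698 / 1199.92 = 0.7973.

0.7973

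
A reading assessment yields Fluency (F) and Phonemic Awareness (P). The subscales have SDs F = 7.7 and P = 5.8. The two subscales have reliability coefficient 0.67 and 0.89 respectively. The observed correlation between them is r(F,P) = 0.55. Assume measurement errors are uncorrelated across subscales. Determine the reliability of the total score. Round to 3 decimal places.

Var(F+P) = 7.7² + 5.8² + 2·[7.7·5.8·0.55] = 92.93 + 49.126 = 142.056.
Under uncorrelated errors the observed covariances equal the true-score covariances, so only the own-variance terms attenuate.
True-score variance = [7.7²·0.67 + 5.8²·0.89] + 49.126 = 69.6639 + 49.126 = 118.79.
Reliability = 118.79 / 142.056 = 0.836.

0.836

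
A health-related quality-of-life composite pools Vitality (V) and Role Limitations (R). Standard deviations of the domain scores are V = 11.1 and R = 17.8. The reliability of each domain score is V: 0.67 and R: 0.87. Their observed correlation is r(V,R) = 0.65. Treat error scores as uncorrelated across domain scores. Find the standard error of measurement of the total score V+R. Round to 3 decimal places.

9.047

Var(total) = 440.05 + 256.854 = 696.904.
True-score variance = 358.202 + 256.854 = 615.056, so reliability = 0.8826.
Error variance = 696.904 − 615.056 = 81.8485; SEM = √81.8485 = 9.047.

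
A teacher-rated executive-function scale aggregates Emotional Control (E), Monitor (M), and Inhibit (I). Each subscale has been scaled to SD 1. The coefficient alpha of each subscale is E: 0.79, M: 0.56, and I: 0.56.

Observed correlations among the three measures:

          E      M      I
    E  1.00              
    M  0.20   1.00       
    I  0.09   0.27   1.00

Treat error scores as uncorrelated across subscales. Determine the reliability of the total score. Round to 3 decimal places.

Var(E+M+I) = 3 + 2·[0.20 + 0.09 + 0.27] = 3 + 1.12 = 4.12.
Under uncorrelated errors the observed covariances equal the true-score covariances, so only the own-variance terms attenuate.
True-score variance = [0.79 + 0.56 + 0.56] + 1.12 = 1.91 + 1.12 = 3.03.
Reliability = 3.03 / 4.12 = 0.735.

0.735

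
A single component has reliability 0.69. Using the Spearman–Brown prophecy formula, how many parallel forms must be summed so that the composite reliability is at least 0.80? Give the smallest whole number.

2

k ≥ ρ*(1−ρ₁)/(ρ₁(1−ρ*)) = 0.80·0.31 / (0.69·0.20) = 1.797.
Smallest integer k = 2.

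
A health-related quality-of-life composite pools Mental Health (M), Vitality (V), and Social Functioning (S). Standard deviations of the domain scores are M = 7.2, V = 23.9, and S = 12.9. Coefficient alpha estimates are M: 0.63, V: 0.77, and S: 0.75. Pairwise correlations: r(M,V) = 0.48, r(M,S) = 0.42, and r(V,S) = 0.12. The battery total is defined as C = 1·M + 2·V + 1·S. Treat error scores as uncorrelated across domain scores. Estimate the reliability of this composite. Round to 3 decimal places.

0.808

Var(C) = 7.2² + 2²·23.9² + 12.9² + 2·[2·7.2·23.9·0.48 + 7.2·12.9·0.42 + 2·23.9·12.9·0.12] = 2503.09 + 556.402 = 3059.49.
Because errors are independent across components, Cov(Tᵢ,Tⱼ) = Cov(Xᵢ,Xⱼ); the off-diagonal part of the true-score variance is the same as above.
True-score variance = [7.2²·0.63 + 2²·23.9²·0.77 + 12.9²·0.75] + 556.402 = 1916.79 + 556.402 = 2473.2.
Reliability = 2473.2 / 3059.49 = 0.808.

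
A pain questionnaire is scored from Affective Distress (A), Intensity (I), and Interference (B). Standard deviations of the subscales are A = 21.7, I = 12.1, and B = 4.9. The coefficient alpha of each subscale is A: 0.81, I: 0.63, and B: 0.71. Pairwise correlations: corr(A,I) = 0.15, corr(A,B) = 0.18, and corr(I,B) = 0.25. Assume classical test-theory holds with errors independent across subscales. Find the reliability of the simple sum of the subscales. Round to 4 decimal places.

0.8089

Var(A+I+B) = 21.7² + 12.1² + 4.9² + 2·[21.7·12.1·0.15 + 21.7·4.9·0.18 + 12.1·4.9·0.25] = 641.31 + 146.695 = 788.005.
Because errors are independent across components, Cov(Tᵢ,Tⱼ) = Cov(Xᵢ,Xⱼ); the off-diagonal part of the true-score variance is the same as above.
True-score variance = [21.7²·0.81 + 12.1²·0.63 + 4.9²·0.71] + 146.695 = 490.706 + 146.695 = 637.401.
Reliability = 637.401 / 788.005 = 0.8089.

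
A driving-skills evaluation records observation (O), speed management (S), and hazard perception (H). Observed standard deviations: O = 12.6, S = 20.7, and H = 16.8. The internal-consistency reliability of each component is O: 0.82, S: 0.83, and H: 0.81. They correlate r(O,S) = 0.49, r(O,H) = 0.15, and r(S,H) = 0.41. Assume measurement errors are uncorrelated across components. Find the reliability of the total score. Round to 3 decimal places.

Var(O+S+H) = 12.6² + 20.7² + 16.8² + 2·[12.6·20.7·0.49 + 12.6·16.8·0.15 + 20.7·16.8·0.41] = 869.49 + 604.271 = 1473.76.
With uncorrelated errors the cross-covariances are all true-score covariance, so they carry over unchanged; only the diagonal terms shrink to ρᵢσᵢ².
True-score variance = [12.6²·0.82 + 20.7²·0.83 + 16.8²·0.81] + 604.271 = 714.444 + 604.271 = 1318.72.
Reliability = 1318.72 / 1473.76 = 0.895.

0.895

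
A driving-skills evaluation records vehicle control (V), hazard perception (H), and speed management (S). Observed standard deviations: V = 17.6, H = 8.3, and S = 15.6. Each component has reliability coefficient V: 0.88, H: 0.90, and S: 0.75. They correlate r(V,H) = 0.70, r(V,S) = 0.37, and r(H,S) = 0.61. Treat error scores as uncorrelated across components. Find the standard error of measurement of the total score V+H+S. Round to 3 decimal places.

Var(total) = 622.01 + 565.652 = 1187.66.
True-score variance = 517.11 + 565.652 = 1082.76, so reliability = 0.9117.
Error variance = 1187.66 − 1082.76 = 104.9; SEM = √104.9 = 10.242.

10.242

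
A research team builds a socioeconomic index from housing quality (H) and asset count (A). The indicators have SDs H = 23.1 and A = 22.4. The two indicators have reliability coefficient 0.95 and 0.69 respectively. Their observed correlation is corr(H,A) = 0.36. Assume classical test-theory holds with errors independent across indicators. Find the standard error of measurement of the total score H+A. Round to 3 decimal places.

Var(total) = 1035.37 + 372.557 = 1407.93.
True-score variance = 853.144 + 372.557 = 1225.7, so reliability = 0.8706.
Error variance = 1407.93 − 1225.7 = 182.226; SEM = √182.226 = 13.499.

13.499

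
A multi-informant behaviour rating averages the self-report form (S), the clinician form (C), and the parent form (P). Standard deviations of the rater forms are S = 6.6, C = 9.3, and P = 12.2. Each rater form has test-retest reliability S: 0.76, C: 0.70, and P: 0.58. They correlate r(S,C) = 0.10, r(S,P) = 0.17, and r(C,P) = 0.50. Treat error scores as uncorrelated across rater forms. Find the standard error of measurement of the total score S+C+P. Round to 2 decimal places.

9.95

Var(total) = 278.89 + 153.113 = 432.003.
True-score variance = 179.976 + 153.113 = 333.089, so reliability = 0.7710.
Error variance = 432.003 − 333.089 = 98.9142; SEM = √98.9142 = 9.95.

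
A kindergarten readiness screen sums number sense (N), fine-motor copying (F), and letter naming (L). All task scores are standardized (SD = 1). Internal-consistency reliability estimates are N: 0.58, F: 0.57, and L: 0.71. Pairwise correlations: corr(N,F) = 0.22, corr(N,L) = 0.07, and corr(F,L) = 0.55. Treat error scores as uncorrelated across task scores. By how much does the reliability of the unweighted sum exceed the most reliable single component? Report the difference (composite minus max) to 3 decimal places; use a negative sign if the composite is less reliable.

Var(sum) = 3 + 1.68 = 4.68; true-score variance = 1.86 + 1.68 = 3.54; composite reliability = 0.7564.
Max component reliability = 0.7100.
Difference = 0.7564 − 0.7100 = 0.046.

0.046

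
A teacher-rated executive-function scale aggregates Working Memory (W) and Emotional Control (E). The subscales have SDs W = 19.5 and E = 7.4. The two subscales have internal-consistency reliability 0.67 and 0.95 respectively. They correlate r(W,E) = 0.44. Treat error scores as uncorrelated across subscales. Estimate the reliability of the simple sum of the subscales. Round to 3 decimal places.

Var(W+E) = 19.5² + 7.4² + 2·[19.5·7.4·0.44] = 435.01 + 126.984 = 561.994.
Under uncorrelated errors the observed covariances equal the true-score covariances, so only the own-variance terms attenuate.
True-score variance = [19.5²·0.67 + 7.4²·0.95] + 126.984 = 306.79 + 126.984 = 433.774.
Reliability = 433.774 / 561.994 = 0.772.

0.772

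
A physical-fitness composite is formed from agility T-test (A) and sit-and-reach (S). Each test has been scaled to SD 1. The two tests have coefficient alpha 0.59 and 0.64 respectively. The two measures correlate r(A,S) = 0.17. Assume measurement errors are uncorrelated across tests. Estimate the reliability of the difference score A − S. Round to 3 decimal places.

Var(A−S) = 1 + 1 − 2·0.17 = 2 − 0.34 = 1.66.
With uncorrelated errors the cross-covariances are all true-score covariance, so they carry over unchanged; only the diagonal terms shrink to ρᵢσᵢ².
True-score variance = [0.59 + 0.64] − 0.34 = 1.23 − 0.34 = 0.89.
Reliability = 0.89 / 1.66 = 0.536.

0.536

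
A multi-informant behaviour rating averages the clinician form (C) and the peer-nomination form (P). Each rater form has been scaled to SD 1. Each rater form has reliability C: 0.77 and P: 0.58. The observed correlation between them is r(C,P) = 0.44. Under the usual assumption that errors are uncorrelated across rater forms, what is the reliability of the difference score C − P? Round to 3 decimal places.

0.420

Var(C−P) = 1 + 1 − 2·0.44 = 2 − 0.88 = 1.12.
Under uncorrelated errors the observed covariances equal the true-score covariances, so only the own-variance terms attenuate.
True-score variance = [0.77 + 0.58] − 0.88 = 1.35 − 0.88 = 0.47.
Reliability = 0.47 / 1.12 = 0.420.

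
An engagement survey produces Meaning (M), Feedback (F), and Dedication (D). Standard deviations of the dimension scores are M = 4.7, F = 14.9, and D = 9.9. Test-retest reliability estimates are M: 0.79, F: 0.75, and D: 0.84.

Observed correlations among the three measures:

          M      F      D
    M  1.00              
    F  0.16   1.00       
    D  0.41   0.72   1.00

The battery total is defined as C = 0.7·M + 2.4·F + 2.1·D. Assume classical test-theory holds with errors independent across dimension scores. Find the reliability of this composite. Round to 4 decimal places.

Var(C) = 0.7²·4.7² + 2.4²·14.9² + 2.1²·9.9² + 2·[1.68·4.7·14.9·0.16 + 1.47·4.7·9.9·0.41 + 5.04·14.9·9.9·0.72] = 1721.83 + 1164.3 = 2886.13.
With uncorrelated errors the cross-covariances are all true-score covariance, so they carry over unchanged; only the diagonal terms shrink to ρᵢσᵢ².
True-score variance = [0.7²·4.7²·0.79 + 2.4²·14.9²·0.75 + 2.1²·9.9²·0.84] + 1164.3 = 1330.7 + 1164.3 = 2495.01.
Reliability = 2495.01 / 2886.13 = 0.8645.

0.8645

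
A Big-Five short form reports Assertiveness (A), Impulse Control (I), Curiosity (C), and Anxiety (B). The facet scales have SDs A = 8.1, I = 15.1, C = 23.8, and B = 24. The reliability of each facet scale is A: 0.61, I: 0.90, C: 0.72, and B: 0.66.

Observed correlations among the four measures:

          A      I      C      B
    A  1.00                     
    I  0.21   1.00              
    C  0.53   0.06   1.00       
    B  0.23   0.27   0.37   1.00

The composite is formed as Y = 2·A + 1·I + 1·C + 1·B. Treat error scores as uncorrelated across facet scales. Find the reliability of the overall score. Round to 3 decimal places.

0.839

Var(Y) = 2²·8.1² + 15.1² + 23.8² + 24² + 2·[2·8.1·15.1·0.21 + 2·8.1·23.8·0.53 + 2·8.1·24·0.23 + 15.1·23.8·0.06 + 15.1·24·0.27 + 23.8·24·0.37] = 1632.89 + 1351.79 = 2984.68.
Because errors are independent across components, Cov(Tᵢ,Tⱼ) = Cov(Xᵢ,Xⱼ); the off-diagonal part of the true-score variance is the same as above.
True-score variance = [2²·8.1²·0.61 + 15.1²·0.90 + 23.8²·0.72 + 24²·0.66] + 1351.79 = 1153.29 + 1351.79 = 2505.09.
Reliability = 2505.09 / 2984.68 = 0.839.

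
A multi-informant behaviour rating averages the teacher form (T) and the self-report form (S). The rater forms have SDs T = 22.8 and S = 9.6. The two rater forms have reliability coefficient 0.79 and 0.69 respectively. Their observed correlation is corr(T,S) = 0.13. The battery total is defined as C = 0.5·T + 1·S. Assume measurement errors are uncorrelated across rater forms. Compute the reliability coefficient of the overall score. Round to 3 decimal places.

0.777

Var(C) = 0.5²·22.8² + 9.6² + 2·[0.5·22.8·9.6·0.13] = 222.12 + 28.4544 = 250.574.
Because errors are independent across components, Cov(Tᵢ,Tⱼ) = Cov(Xᵢ,Xⱼ); the off-diagonal part of the true-score variance is the same as above.
True-score variance = [0.5²·22.8²·0.79 + 9.6²·0.69] + 28.4544 = 166.259 + 28.4544 = 194.713.
Reliability = 194.713 / 250.574 = 0.777.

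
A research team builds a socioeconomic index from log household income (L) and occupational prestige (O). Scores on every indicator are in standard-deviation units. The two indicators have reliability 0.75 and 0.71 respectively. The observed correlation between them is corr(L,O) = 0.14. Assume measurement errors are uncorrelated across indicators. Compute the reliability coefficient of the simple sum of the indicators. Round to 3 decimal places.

0.763

Var(L+O) = 2 + 2·[0.14] = 2 + 0.28 = 2.28.
Because errors are independent across components, Cov(Tᵢ,Tⱼ) = Cov(Xᵢ,Xⱼ); the off-diagonal part of the true-score variance is the same as above.
True-score variance = [0.75 + 0.71] + 0.28 = 1.46 + 0.28 = 1.74.
Reliability = 1.74 / 2.28 = 0.763.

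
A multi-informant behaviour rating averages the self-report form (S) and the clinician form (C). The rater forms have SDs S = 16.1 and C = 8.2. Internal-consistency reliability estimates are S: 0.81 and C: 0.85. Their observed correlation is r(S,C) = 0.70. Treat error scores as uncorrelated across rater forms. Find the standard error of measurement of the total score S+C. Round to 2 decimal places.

Var(total) = 326.45 + 184.828 = 511.278.
True-score variance = 267.114 + 184.828 = 451.942, so reliability = 0.8839.
Error variance = 511.278 − 451.942 = 59.3359; SEM = √59.3359 = 7.70.

7.70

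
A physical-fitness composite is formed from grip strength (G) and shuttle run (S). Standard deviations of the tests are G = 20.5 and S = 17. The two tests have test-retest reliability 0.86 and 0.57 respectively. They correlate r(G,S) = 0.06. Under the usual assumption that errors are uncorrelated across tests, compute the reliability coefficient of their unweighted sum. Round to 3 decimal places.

Var(G+S) = 20.5² + 17² + 2·[20.5·17·0.06] = 709.25 + 41.82 = 751.07.
Under uncorrelated errors the observed covariances equal the true-score covariances, so only the own-variance terms attenuate.
True-score variance = [20.5²·0.86 + 17²·0.57] + 41.82 = 526.145 + 41.82 = 567.965.
Reliability = 567.965 / 751.07 = 0.756.

0.756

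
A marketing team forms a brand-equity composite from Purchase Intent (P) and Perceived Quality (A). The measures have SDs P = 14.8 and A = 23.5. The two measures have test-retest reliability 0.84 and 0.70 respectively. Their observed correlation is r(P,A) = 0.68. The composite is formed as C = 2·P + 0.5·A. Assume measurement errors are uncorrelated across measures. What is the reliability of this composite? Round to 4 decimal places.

Var(C) = 2²·14.8² + 0.5²·23.5² + 2·[14.8·23.5·0.68] = 1014.22 + 473.008 = 1487.23.
With uncorrelated errors the cross-covariances are all true-score covariance, so they carry over unchanged; only the diagonal terms shrink to ρᵢσᵢ².
True-score variance = [2²·14.8²·0.84 + 0.5²·23.5²·0.70] + 473.008 = 832.618 + 473.008 = 1305.63.
Reliability = 1305.63 / 1487.23 = 0.8779.

0.8779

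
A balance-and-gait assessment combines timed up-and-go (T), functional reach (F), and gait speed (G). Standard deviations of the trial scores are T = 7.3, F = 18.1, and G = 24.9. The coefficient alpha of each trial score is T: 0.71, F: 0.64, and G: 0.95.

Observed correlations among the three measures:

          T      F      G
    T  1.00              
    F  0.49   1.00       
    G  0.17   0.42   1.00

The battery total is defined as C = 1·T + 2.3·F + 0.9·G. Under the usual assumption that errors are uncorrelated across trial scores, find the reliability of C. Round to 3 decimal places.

0.806

Var(C) = 7.3² + 2.3²·18.1² + 0.9²·24.9² + 2·[2.3·7.3·18.1·0.49 + 0.9·7.3·24.9·0.17 + 2.07·18.1·24.9·0.42] = 2288.55 + 1137.1 = 3425.66.
With uncorrelated errors the cross-covariances are all true-score covariance, so they carry over unchanged; only the diagonal terms shrink to ρᵢσᵢ².
True-score variance = [7.3²·0.71 + 2.3²·18.1²·0.64 + 0.9²·24.9²·0.95] + 1137.1 = 1624.09 + 1137.1 = 2761.19.
Reliability = 2761.19 / 3425.66 = 0.806.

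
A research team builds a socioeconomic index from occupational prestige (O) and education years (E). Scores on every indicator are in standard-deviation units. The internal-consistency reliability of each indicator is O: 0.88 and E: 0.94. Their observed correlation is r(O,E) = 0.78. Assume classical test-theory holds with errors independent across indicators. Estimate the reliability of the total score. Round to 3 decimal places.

Var(O+E) = 2 + 2·[0.78] = 2 + 1.56 = 3.56.
Under uncorrelated errors the observed covariances equal the true-score covariances, so only the own-variance terms attenuate.
True-score variance = [0.88 + 0.94] + 1.56 = 1.82 + 1.56 = 3.38.
Reliability = 3.38 / 3.56 = 0.949.

0.949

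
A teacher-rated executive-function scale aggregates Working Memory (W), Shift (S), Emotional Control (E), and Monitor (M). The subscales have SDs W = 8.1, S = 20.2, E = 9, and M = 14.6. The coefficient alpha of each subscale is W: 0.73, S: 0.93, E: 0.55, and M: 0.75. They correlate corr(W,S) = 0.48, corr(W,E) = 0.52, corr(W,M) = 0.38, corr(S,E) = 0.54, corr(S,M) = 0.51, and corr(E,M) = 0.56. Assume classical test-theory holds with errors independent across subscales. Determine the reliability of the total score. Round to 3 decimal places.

Var(W+S+E+M) = 8.1² + 20.2² + 9² + 14.6² + 2·[8.1·20.2·0.48 + 8.1·9·0.52 + 8.1·14.6·0.38 + 20.2·9·0.54 + 20.2·14.6·0.51 + 9·14.6·0.56] = 767.81 + 967.099 = 1734.91.
Under uncorrelated errors the observed covariances equal the true-score covariances, so only the own-variance terms attenuate.
True-score variance = [8.1²·0.73 + 20.2²·0.93 + 9²·0.55 + 14.6²·0.75] + 967.099 = 631.793 + 967.099 = 1598.89.
Reliability = 1598.89 / 1734.91 = 0.922.

0.922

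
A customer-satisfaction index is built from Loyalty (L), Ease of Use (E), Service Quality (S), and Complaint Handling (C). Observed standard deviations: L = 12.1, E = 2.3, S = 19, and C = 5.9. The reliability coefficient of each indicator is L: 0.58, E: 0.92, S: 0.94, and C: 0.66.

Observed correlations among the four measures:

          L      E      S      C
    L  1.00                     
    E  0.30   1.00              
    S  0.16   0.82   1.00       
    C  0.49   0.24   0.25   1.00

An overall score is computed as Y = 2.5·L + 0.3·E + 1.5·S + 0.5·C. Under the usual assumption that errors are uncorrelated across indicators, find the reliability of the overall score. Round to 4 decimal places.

Var(Y) = 2.5²·12.1² + 0.3²·2.3² + 1.5²·19² + 0.5²·5.9² + 2·[0.75·12.1·2.3·0.30 + 3.75·12.1·19·0.16 + 1.25·12.1·5.9·0.49 + 0.45·2.3·19·0.82 + 0.15·2.3·5.9·0.24 + 0.75·19·5.9·0.25] = 1736.49 + 451.121 = 2187.61.
Under uncorrelated errors the observed covariances equal the true-score covariances, so only the own-variance terms attenuate.
True-score variance = [2.5²·12.1²·0.58 + 0.3²·2.3²·0.92 + 1.5²·19²·0.94 + 0.5²·5.9²·0.66] + 451.121 = 1300.43 + 451.121 = 1751.55.
Reliability = 1751.55 / 2187.61 = 0.8007.

0.8007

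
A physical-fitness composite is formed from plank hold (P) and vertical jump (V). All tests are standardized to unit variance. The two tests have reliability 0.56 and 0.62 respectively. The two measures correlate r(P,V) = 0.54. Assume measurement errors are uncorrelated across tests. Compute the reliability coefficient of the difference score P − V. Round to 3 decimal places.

Var(P−V) = 1 + 1 − 2·0.54 = 2 − 1.08 = 0.92.
Because errors are independent across components, Cov(Tᵢ,Tⱼ) = Cov(Xᵢ,Xⱼ); the off-diagonal part of the true-score variance is the same as above.
True-score variance = [0.56 + 0.62] − 1.08 = 1.18 − 1.08 = 0.1.
Reliability = 0.1 / 0.92 = 0.109.

0.109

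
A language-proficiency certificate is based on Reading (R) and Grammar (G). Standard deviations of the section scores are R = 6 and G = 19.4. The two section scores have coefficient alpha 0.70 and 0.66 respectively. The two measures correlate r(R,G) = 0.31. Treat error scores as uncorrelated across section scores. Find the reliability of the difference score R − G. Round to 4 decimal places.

Var(R−G) = 6² + 19.4² − 2·6·19.4·0.31 = 412.36 − 72.168 = 340.192.
Because errors are independent across components, Cov(Tᵢ,Tⱼ) = Cov(Xᵢ,Xⱼ); the off-diagonal part of the true-score variance is the same as above.
True-score variance = [6²·0.70 + 19.4²·0.66] − 72.168 = 273.598 − 72.168 = 201.43.
Reliability = 201.43 / 340.192 = 0.5921.

0.5921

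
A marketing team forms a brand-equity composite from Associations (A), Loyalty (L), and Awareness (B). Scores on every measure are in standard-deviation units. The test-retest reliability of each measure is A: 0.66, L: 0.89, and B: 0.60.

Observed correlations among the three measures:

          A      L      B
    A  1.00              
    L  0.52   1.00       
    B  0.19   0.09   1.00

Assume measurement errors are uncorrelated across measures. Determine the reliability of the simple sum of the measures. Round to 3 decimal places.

0.815

Var(A+L+B) = 3 + 2·[0.52 + 0.19 + 0.09] = 3 + 1.6 = 4.6.
Because errors are independent across components, Cov(Tᵢ,Tⱼ) = Cov(Xᵢ,Xⱼ); the off-diagonal part of the true-score variance is the same as above.
True-score variance = [0.66 + 0.89 + 0.60] + 1.6 = 2.15 + 1.6 = 3.75.
Reliability = 3.75 / 4.6 = 0.815.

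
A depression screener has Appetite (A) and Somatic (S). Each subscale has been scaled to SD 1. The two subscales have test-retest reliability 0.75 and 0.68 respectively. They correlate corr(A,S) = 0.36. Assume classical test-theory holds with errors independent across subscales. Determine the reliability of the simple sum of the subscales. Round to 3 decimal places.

Var(A+S) = 2 + 2·[0.36] = 2 + 0.72 = 2.72.
Under uncorrelated errors the observed covariances equal the true-score covariances, so only the own-variance terms attenuate.
True-score variance = [0.75 + 0.68] + 0.72 = 1.43 + 0.72 = 2.15.
Reliability = 2.15 / 2.72 = 0.790.

0.790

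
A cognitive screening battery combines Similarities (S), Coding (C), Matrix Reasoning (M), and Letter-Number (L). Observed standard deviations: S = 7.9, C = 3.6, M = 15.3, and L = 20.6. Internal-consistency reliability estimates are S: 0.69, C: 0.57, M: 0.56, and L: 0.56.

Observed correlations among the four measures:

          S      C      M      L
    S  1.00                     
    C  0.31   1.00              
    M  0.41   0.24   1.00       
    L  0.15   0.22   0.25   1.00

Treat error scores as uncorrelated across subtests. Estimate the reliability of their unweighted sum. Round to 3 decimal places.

0.718

Var(S+C+M+L) = 7.9² + 3.6² + 15.3² + 20.6² + 2·[7.9·3.6·0.31 + 7.9·15.3·0.41 + 7.9·20.6·0.15 + 3.6·15.3·0.24 + 3.6·20.6·0.22 + 15.3·20.6·0.25] = 733.82 + 382.227 = 1116.05.
With uncorrelated errors the cross-covariances are all true-score covariance, so they carry over unchanged; only the diagonal terms shrink to ρᵢσᵢ².
True-score variance = [7.9²·0.69 + 3.6²·0.57 + 15.3²·0.56 + 20.6²·0.56] + 382.227 = 419.182 + 382.227 = 801.409.
Reliability = 801.409 / 1116.05 = 0.718.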